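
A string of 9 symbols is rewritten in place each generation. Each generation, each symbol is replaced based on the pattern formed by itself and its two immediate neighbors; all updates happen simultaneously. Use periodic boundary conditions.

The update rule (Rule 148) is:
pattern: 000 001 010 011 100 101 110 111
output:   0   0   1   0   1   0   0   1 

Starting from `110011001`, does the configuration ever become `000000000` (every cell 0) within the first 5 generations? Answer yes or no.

101000100
101100110
100010000
110011000
001000100
generation 5 is 001000100, still not uniform 0

no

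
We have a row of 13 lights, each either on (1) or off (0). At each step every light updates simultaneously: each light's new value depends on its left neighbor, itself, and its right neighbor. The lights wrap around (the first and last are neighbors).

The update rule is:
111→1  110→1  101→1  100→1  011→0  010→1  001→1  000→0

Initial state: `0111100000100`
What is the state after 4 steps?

step 1: 1011110001110
step 2: 1101111010111
step 3: 1110111111011
step 4: 1111011111101

1111011111101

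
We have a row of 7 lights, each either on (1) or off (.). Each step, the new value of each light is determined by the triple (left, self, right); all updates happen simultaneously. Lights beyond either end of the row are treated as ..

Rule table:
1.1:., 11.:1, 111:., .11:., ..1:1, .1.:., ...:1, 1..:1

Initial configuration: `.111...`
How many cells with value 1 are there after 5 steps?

6

1..1111
.11...1
1.1111.
.....11
11111.1
count of 1: 6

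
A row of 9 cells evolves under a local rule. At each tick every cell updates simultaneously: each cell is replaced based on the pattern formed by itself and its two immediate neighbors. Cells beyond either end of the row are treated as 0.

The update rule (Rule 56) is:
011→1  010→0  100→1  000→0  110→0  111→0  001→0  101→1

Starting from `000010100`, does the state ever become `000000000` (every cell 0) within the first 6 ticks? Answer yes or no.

000001010
000000101
000000010
000000001
000000000
all cells are 0 at tick 5

yes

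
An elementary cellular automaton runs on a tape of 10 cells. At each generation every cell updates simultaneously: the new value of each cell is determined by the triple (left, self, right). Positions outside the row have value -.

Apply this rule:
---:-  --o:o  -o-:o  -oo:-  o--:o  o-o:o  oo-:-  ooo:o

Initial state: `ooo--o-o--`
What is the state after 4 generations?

ooooo--o--

-o-oooooo-
ooo-oooo-o
-o-o-oo-oo
ooooo--o--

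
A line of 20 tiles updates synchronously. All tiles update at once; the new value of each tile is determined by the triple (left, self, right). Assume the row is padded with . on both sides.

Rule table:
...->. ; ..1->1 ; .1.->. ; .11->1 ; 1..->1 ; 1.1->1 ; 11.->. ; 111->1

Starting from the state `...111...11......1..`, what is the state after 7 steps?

step 1: ..111.1.11.1....1.1.
step 2: .111.1.11.1.1..1.1.1
step 3: 111.1.11.1.1.11.1.1.
step 4: 11.1.11.1.1.11.1.1.1
step 5: 1.1.11.1.1.11.1.1.1.
step 6: .1.11.1.1.11.1.1.1.1
step 7: 1.11.1.1.11.1.1.1.1.

1.11.1.1.11.1.1.1.1.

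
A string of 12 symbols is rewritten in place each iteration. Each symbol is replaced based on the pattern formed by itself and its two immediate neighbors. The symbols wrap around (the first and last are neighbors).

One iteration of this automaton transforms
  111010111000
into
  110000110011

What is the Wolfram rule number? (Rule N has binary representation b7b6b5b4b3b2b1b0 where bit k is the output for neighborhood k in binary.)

position 1: 111 → 1  (bit 7 = 1)
position 2: 110 → 0  (bit 6 = 0)
position 3: 101 → 0  (bit 5 = 0)
position 9: 100 → 0  (bit 4 = 0)
position 0: 011 → 1  (bit 3 = 1)
position 4: 010 → 0  (bit 2 = 0)
position 11: 001 → 1  (bit 1 = 1)
position 10: 000 → 1  (bit 0 = 1)
bits b7..b0 = 10001011 = 139

139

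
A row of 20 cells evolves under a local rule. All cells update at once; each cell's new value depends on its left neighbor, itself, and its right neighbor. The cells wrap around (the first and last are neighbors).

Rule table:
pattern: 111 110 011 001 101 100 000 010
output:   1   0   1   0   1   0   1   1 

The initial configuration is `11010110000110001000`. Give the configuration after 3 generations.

11110010111000111111

10111100110100101010
11111000101100111111
11110010111000111111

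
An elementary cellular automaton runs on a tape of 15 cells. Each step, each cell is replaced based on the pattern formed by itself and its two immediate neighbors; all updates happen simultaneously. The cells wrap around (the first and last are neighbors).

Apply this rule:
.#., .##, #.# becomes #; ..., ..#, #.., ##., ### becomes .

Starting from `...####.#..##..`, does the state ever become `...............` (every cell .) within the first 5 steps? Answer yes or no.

step 1: ...#...##..#...
step 2: ...#...#...#...
step 3: ...#...#...#...  (fixed point — unchanged through step 5)
step 5 is ...#...#...#..., still not uniform .

no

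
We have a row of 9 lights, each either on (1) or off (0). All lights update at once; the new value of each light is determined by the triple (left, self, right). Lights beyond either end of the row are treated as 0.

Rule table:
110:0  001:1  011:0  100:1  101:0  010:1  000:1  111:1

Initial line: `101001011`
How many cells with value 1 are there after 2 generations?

101111000
100110111
count of 1: 6

6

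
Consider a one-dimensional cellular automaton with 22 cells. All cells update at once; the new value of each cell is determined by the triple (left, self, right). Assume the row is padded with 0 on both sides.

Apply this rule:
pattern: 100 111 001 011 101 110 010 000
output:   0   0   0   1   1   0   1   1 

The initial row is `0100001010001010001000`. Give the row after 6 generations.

0100100100000010000111

0101101110101110101011
0111011001111001111110
0100110001000001000000
0100100101011101011111
0100100111110011110000
0100100100000010000111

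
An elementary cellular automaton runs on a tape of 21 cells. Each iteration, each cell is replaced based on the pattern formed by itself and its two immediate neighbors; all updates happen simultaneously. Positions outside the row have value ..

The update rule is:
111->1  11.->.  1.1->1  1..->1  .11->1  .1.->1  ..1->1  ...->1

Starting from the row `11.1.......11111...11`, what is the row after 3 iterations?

1111111111111.1111.11

iteration 1: 1.1111111111111.1111.
iteration 2: 11111111111111.1111.1
iteration 3: 1111111111111.1111.11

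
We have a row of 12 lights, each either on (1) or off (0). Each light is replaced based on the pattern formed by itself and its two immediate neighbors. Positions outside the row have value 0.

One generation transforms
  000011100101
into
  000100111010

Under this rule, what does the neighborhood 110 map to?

1

At position 6 the neighborhood is 110; the next row has 1 there.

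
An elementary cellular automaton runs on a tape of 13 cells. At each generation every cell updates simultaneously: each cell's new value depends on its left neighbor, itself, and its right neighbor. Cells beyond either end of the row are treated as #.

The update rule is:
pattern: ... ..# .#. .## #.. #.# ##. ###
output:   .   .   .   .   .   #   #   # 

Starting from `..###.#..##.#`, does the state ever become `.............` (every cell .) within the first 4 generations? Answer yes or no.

...###....##.
....##.....##
.....#......#
.............
all cells are . at generation 4

yes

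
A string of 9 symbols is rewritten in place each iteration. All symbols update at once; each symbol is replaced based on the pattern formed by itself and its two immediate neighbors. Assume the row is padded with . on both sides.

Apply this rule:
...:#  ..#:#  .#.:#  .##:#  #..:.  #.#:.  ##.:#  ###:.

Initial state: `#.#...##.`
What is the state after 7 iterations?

#.#.#.##.

iteration 1: #.#.####.
iteration 2: #.#.#..#.
iteration 3: #.#.#.##.
iteration 4: #.#.#.##.  (fixed point — unchanged through iteration 7)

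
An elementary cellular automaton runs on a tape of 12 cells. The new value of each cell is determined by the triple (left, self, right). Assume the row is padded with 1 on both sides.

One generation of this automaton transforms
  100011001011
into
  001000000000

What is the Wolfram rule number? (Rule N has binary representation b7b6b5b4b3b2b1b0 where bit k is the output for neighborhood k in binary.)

1

position 11: 111 → 0  (bit 7 = 0)
position 0: 110 → 0  (bit 6 = 0)
position 9: 101 → 0  (bit 5 = 0)
position 1: 100 → 0  (bit 4 = 0)
position 4: 011 → 0  (bit 3 = 0)
position 8: 010 → 0  (bit 2 = 0)
position 3: 001 → 0  (bit 1 = 0)
position 2: 000 → 1  (bit 0 = 1)
bits b7..b0 = 00000001 = 1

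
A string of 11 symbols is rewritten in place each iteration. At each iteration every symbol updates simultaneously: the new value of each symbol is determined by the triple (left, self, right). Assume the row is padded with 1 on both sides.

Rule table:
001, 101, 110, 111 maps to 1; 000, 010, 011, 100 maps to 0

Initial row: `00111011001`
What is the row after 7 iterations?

01011101010
10101110101
11010111010
11101011101
11110101110
11111010111
11111101011

11111101011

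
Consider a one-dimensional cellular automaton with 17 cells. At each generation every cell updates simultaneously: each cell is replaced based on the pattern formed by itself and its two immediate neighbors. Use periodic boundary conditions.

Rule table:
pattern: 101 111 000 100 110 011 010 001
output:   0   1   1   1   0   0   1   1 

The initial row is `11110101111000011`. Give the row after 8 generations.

11100100110111101
11011111000011000
00001110111100111
11110100011011010
01100111100000010
10011011011111111
01100000001111111
00011111110111110

00011111110111110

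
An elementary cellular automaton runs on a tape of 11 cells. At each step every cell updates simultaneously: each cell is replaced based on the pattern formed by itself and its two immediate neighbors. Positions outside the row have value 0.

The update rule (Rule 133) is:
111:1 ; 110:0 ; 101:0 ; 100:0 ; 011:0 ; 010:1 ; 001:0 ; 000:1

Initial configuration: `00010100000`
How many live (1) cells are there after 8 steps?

step 1: 11010101111
step 2: 00010100110
step 3: 11010100000
step 4: 00010101111
step 5: 11010100110
step 6: 00010100000  (repeats step 0; period 6)
step 8: 00010100110
count of 1: 4

4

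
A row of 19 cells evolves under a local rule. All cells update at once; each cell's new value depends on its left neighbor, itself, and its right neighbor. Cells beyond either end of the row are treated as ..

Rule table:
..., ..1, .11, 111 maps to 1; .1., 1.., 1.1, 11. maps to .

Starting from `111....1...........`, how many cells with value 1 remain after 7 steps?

13

step 1: 11..111..1111111111
step 2: 1..111..1111111111.
step 3: ..111..1111111111..
step 4: 1111..1111111111..1
step 5: 111..1111111111..1.
step 6: 11..1111111111..1..
step 7: 1..1111111111..1..1
count of 1: 13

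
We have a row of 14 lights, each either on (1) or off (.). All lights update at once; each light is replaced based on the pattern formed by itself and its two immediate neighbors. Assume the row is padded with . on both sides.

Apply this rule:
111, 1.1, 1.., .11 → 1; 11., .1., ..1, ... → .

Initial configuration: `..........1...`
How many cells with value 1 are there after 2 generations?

1

generation 1: ...........1..
generation 2: ............1.
count of 1: 1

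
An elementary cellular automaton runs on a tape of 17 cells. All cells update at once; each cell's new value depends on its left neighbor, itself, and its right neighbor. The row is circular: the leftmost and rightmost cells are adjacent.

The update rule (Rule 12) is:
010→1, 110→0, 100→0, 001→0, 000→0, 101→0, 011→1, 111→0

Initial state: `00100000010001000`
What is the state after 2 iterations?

00100000010001000

00100000010001000  (fixed point — unchanged through iteration 2)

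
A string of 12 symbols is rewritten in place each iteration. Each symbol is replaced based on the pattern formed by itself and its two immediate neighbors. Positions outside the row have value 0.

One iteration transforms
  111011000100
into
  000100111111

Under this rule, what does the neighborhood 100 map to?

At position 6 the neighborhood is 100; the next row has 1 there.

1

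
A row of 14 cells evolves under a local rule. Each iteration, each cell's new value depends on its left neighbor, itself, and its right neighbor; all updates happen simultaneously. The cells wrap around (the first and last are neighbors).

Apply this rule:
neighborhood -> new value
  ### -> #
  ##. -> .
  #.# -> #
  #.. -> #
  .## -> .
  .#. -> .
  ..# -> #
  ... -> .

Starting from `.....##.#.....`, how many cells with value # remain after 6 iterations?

....#..#.#....
...#.##.#.#...
..#.#..#.#.#..
.#.#.##.#.#.#.
#.#.#..#.#.#.#
.#.#.##.#.#.#.
count of #: 7

7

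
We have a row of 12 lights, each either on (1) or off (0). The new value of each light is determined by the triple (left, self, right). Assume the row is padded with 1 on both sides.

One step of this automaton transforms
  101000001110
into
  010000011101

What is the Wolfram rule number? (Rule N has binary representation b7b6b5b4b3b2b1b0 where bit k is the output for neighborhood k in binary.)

170

position 9: 111 → 1  (bit 7 = 1)
position 0: 110 → 0  (bit 6 = 0)
position 1: 101 → 1  (bit 5 = 1)
position 3: 100 → 0  (bit 4 = 0)
position 8: 011 → 1  (bit 3 = 1)
position 2: 010 → 0  (bit 2 = 0)
position 7: 001 → 1  (bit 1 = 1)
position 4: 000 → 0  (bit 0 = 0)
bits b7..b0 = 10101010 = 170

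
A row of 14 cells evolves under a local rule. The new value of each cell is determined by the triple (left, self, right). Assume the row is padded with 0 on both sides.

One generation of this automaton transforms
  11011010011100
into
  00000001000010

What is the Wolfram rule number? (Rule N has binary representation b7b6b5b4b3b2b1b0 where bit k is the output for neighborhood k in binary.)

16

position 10: 111 → 0  (bit 7 = 0)
position 1: 110 → 0  (bit 6 = 0)
position 2: 101 → 0  (bit 5 = 0)
position 7: 100 → 1  (bit 4 = 1)
position 0: 011 → 0  (bit 3 = 0)
position 6: 010 → 0  (bit 2 = 0)
position 8: 001 → 0  (bit 1 = 0)
position 13: 000 → 0  (bit 0 = 0)
bits b7..b0 = 00010000 = 16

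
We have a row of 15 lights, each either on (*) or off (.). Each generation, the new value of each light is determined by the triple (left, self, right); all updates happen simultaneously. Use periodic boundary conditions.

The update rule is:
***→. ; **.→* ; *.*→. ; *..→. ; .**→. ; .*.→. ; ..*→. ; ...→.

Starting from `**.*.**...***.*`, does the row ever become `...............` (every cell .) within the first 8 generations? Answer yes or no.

yes

generation 1: .*....*.....*..
generation 2: ...............
all cells are . at generation 2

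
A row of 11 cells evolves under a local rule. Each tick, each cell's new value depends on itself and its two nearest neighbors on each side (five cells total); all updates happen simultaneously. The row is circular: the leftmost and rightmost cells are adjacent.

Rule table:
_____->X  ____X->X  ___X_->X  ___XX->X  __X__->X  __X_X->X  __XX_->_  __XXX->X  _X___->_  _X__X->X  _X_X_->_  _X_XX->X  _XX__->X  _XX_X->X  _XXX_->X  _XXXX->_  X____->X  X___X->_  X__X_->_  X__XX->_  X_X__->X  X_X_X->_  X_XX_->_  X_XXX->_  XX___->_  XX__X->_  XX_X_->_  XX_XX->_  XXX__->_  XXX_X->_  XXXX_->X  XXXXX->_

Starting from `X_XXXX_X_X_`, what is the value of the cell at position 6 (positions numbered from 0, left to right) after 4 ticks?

tick 1: _X__X______
tick 2: XXX_X_XXXXX
tick 3: _X___X_____
tick 4: XX__XX_XXXX
position 6 holds _

_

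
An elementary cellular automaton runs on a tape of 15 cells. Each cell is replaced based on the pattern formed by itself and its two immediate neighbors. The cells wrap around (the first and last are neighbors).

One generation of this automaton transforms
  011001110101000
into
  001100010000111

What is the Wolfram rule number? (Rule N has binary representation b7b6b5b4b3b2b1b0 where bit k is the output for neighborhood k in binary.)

position 6: 111 → 0  (bit 7 = 0)
position 2: 110 → 1  (bit 6 = 1)
position 8: 101 → 0  (bit 5 = 0)
position 3: 100 → 1  (bit 4 = 1)
position 1: 011 → 0  (bit 3 = 0)
position 9: 010 → 0  (bit 2 = 0)
position 0: 001 → 0  (bit 1 = 0)
position 13: 000 → 1  (bit 0 = 1)
bits b7..b0 = 01010001 = 81

81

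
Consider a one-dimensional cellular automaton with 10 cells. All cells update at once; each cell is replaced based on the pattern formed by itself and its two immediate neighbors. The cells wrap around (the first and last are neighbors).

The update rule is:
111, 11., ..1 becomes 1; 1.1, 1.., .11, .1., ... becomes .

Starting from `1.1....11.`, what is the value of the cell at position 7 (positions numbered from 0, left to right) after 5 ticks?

.

tick 1: ......1.1.
tick 2: .....1....
tick 3: ....1.....
tick 4: ...1......
tick 5: ..1.......
position 7 holds .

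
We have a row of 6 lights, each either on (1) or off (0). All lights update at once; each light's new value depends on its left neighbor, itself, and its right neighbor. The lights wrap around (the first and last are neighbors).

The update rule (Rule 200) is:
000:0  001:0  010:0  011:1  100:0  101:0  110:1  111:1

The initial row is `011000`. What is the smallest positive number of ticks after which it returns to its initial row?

tick 1: 011000

1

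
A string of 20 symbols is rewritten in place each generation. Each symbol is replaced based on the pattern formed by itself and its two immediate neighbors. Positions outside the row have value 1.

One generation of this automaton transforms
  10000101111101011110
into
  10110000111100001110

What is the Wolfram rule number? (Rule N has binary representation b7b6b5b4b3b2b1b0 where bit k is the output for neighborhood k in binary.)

position 8: 111 → 1  (bit 7 = 1)
position 0: 110 → 1  (bit 6 = 1)
position 6: 101 → 0  (bit 5 = 0)
position 1: 100 → 0  (bit 4 = 0)
position 7: 011 → 0  (bit 3 = 0)
position 5: 010 → 0  (bit 2 = 0)
position 4: 001 → 0  (bit 1 = 0)
position 2: 000 → 1  (bit 0 = 1)
bits b7..b0 = 11000001 = 193

193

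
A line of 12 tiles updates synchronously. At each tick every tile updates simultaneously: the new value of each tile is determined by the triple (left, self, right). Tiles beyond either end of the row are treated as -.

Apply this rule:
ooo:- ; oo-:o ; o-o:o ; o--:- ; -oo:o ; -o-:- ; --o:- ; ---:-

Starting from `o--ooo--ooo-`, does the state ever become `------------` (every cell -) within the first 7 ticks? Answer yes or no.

yes

tick 1: ---o-o--o-o-
tick 2: ----o----o--
tick 3: ------------
all cells are - at tick 3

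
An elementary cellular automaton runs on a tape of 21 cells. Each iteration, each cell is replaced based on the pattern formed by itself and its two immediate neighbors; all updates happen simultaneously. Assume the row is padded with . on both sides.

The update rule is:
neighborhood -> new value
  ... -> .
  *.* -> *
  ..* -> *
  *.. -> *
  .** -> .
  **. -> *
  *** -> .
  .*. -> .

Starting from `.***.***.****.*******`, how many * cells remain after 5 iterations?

*..**..**...**......*
.**.***.**.*.**....*.
*.**..**.**.*.**..*.*
.*.***.**.**.*.***.*.
*.*..**.**.**.*..**.*
count of *: 12

12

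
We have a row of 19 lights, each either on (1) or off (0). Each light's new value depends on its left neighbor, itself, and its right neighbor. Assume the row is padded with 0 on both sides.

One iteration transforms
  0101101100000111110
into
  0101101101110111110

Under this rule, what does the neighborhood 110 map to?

1

At position 4 the neighborhood is 110; the next row has 1 there.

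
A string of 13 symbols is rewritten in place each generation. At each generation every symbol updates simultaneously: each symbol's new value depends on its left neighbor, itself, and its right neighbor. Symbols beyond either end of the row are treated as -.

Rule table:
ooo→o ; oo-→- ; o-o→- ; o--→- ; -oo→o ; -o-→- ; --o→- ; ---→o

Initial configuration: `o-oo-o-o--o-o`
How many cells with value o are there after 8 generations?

6

generation 1: --o----------
generation 2: o---ooooooooo
generation 3: --o-oooooooo-
generation 4: o---ooooooo--
generation 5: --o-oooooo--o
generation 6: o---ooooo----
generation 7: --o-oooo--ooo
generation 8: o---ooo---oo-
count of o: 6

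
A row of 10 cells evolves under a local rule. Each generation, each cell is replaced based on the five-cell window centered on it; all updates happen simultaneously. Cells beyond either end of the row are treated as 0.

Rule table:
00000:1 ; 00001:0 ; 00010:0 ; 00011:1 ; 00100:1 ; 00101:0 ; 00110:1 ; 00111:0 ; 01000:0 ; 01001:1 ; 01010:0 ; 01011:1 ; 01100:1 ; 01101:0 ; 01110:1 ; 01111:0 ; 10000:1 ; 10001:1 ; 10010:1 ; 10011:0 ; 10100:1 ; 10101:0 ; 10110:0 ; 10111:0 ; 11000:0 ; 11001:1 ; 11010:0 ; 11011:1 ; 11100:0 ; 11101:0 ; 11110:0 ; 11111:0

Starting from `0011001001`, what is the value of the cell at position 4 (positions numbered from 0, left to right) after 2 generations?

0

0111111111
1000000000
position 4 holds 0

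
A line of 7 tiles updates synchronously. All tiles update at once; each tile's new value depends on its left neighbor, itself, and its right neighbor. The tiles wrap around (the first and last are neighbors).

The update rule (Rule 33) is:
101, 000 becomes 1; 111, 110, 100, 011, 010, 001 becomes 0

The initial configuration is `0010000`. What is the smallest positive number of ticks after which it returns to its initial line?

2

1000111
0010000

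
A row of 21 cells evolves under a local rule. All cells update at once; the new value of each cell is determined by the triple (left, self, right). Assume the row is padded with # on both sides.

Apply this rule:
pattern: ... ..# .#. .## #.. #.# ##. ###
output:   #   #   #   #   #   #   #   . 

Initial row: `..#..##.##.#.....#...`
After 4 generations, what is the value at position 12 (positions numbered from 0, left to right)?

generation 1: #####################
generation 2: .....................
generation 3: #####################  (repeats generation 1; period 2)
generation 4: .....................
position 12 holds .

.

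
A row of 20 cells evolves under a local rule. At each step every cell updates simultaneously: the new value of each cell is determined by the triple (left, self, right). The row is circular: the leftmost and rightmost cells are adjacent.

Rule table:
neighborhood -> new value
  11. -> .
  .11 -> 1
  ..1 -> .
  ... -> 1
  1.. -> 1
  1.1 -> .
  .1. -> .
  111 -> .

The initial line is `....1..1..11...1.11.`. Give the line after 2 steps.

step 1: 111..1..1.1.11...1.1
step 2: ...1..1.....1.11...1

...1..1.....1.11...1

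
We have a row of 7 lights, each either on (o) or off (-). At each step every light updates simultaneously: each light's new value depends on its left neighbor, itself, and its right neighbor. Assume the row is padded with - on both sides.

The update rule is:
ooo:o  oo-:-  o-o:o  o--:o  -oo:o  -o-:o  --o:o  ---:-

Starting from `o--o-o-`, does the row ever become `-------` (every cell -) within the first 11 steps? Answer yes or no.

ooooooo
oooooo-
ooooo-o
oooo-oo
ooo-oo-
oo-oo-o
o-oo-oo
ooo-oo-  (repeats step 5; period 3)
step 11: ooo-oo-
step 11 is ooo-oo-, still not uniform -

no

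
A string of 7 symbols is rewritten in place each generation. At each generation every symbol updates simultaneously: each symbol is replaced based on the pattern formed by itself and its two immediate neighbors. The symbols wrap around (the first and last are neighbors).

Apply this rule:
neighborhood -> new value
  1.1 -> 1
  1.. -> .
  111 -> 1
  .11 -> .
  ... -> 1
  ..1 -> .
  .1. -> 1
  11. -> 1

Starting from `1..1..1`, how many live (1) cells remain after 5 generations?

generation 1: 1..1...
generation 2: 1..1.1.
generation 3: 1..1111
generation 4: 1...111
generation 5: 1.1..11
count of 1: 4

4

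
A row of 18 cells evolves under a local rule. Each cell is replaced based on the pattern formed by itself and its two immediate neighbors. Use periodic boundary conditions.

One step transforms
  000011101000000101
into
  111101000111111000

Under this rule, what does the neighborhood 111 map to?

At position 5 the neighborhood is 111; the next row has 1 there.

1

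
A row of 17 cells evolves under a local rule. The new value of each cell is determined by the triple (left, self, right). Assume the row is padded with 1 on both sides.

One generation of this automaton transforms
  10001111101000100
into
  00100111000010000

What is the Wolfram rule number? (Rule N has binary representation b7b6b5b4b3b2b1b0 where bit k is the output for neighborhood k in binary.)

129

position 5: 111 → 1  (bit 7 = 1)
position 0: 110 → 0  (bit 6 = 0)
position 9: 101 → 0  (bit 5 = 0)
position 1: 100 → 0  (bit 4 = 0)
position 4: 011 → 0  (bit 3 = 0)
position 10: 010 → 0  (bit 2 = 0)
position 3: 001 → 0  (bit 1 = 0)
position 2: 000 → 1  (bit 0 = 1)
bits b7..b0 = 10000001 = 129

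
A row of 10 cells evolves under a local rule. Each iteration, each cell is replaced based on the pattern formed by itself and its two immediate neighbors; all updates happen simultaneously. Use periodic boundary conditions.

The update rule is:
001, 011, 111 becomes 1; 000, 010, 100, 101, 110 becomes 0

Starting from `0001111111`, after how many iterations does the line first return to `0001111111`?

iteration 1: 0011111110
iteration 2: 0111111100
iteration 3: 1111111000
iteration 4: 1111110001
iteration 5: 1111100011
iteration 6: 1111000111
iteration 7: 1110001111
iteration 8: 1100011111
iteration 9: 1000111111
iteration 10: 0001111111

10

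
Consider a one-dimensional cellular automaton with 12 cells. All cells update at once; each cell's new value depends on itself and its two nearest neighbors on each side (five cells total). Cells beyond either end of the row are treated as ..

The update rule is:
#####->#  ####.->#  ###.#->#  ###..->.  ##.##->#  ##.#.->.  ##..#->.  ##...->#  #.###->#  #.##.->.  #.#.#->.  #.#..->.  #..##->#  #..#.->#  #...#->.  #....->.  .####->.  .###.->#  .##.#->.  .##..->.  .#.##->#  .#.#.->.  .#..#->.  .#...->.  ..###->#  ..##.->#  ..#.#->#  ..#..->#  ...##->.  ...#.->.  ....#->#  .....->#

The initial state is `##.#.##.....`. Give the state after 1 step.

#...#..#.###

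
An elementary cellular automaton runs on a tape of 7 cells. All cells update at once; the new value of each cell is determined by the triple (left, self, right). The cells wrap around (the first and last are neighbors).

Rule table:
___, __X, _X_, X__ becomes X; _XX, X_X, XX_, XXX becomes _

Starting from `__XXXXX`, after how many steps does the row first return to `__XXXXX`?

XX_____
__XXXXX

2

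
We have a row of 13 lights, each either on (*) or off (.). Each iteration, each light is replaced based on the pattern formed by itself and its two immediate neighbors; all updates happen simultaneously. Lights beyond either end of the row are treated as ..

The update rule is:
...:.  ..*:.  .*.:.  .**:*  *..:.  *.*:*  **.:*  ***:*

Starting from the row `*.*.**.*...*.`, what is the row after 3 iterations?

iteration 1: .*.****......
iteration 2: ..*****......
iteration 3: ..*****......

..*****......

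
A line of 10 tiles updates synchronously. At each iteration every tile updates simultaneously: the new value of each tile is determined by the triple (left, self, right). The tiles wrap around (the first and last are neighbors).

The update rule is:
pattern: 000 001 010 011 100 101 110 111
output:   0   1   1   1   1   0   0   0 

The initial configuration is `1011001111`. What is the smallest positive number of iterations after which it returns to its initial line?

iteration 1: 0010111000
iteration 2: 0110100100
iteration 3: 1100111110
iteration 4: 1011100000
iteration 5: 1010010001
iteration 6: 0011111011
iteration 7: 1110000010
iteration 8: 1001000110
iteration 9: 1111101100
iteration 10: 1000001011
iteration 11: 0100011010
iteration 12: 1110110011
iteration 13: 0000101110
iteration 14: 0001101001
iteration 15: 1011001111

15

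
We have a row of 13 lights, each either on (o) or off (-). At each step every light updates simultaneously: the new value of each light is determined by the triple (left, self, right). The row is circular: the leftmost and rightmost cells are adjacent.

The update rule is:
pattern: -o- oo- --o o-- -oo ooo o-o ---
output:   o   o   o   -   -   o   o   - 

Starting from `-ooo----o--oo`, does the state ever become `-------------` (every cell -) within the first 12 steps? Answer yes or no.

step 1: o-oo---oo-o-o
step 2: oo-o--o-oooo-
step 3: -ooo-ooo-oooo
step 4: o-ooo-ooo-ooo
step 5: oo-ooo-ooo-oo
step 6: ooo-ooo-ooo-o
step 7: oooo-ooo-ooo-
step 8: -oooo-ooo-ooo
step 9: o-oooo-ooo-oo
step 10: oo-oooo-ooo-o
step 11: ooo-oooo-ooo-
step 12: -ooo-oooo-ooo
step 12 is -ooo-oooo-ooo, still not uniform -

no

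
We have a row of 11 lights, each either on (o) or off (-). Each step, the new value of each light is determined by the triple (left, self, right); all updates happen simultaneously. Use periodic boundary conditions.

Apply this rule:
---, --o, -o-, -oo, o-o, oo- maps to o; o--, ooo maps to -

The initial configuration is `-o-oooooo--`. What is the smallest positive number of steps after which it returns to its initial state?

oooo----o-o
---o-oooooo
-ooooo----o
oo---o-oooo
-o-ooooo---
oooo---o-oo
---o-ooooo-
oooooo---o-
o----o-oooo
o-oooooo---
ooo----o-oo
--o-oooooo-
ooooo----o-
o---o-ooooo
o-ooooo----
ooo---o-ooo
--o-ooooo--
ooooo---o-o
----o-ooooo
-oooooo---o
oo----o-ooo
-o-oooooo--

22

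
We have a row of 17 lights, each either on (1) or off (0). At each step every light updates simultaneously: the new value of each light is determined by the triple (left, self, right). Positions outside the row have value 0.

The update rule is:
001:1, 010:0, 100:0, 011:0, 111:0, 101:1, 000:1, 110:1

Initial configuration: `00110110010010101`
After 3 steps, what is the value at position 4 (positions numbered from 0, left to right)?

11011010100101010
01101101001010100
10110110010101001
position 4 holds 0

0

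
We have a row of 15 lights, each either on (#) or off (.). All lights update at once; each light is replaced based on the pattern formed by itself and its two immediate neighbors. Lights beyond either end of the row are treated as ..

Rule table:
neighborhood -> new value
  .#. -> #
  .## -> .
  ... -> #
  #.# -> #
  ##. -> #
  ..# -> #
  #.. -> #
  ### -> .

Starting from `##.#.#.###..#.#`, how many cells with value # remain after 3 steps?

step 1: .######..######
step 2: #.....###.....#
step 3: ######..#######
count of #: 13

13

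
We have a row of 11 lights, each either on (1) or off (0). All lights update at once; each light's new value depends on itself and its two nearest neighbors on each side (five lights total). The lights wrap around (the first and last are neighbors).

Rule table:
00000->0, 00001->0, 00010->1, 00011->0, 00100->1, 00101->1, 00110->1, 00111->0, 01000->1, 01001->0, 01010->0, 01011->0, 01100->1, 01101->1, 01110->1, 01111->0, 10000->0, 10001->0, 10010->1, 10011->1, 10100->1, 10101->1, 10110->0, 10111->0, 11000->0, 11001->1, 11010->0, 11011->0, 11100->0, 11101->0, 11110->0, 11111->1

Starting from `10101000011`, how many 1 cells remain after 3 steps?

7

00101100001
01100100011
00111110011
count of 1: 7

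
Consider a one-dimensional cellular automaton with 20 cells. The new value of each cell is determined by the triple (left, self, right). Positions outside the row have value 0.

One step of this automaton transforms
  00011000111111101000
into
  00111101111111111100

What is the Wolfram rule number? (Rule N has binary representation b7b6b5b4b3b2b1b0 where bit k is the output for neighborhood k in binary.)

254

position 9: 111 → 1  (bit 7 = 1)
position 4: 110 → 1  (bit 6 = 1)
position 15: 101 → 1  (bit 5 = 1)
position 5: 100 → 1  (bit 4 = 1)
position 3: 011 → 1  (bit 3 = 1)
position 16: 010 → 1  (bit 2 = 1)
position 2: 001 → 1  (bit 1 = 1)
position 0: 000 → 0  (bit 0 = 0)
bits b7..b0 = 11111110 = 254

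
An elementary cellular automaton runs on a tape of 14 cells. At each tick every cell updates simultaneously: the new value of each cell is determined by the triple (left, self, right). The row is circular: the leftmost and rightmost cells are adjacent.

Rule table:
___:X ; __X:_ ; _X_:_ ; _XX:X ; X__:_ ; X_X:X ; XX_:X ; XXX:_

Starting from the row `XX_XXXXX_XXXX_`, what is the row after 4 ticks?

XX___X_X__XXX_

XXXX___XXX__XX
___X_X_X_X__X_
XX__X_X_X_____
XX___X_X__XXX_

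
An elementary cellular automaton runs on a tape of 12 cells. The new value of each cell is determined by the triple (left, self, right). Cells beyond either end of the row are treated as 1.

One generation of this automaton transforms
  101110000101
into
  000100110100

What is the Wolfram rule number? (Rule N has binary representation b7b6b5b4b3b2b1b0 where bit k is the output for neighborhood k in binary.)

position 3: 111 → 1  (bit 7 = 1)
position 0: 110 → 0  (bit 6 = 0)
position 1: 101 → 0  (bit 5 = 0)
position 5: 100 → 0  (bit 4 = 0)
position 2: 011 → 0  (bit 3 = 0)
position 9: 010 → 1  (bit 2 = 1)
position 8: 001 → 0  (bit 1 = 0)
position 6: 000 → 1  (bit 0 = 1)
bits b7..b0 = 10000101 = 133

133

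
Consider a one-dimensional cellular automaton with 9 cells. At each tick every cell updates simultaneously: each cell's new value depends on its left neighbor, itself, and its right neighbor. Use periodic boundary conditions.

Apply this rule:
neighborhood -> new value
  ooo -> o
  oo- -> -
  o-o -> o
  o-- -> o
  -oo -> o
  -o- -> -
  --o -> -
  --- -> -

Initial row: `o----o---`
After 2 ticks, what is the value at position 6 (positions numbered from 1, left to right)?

tick 1: -o----o--
tick 2: --o----o-
position 6 holds -

-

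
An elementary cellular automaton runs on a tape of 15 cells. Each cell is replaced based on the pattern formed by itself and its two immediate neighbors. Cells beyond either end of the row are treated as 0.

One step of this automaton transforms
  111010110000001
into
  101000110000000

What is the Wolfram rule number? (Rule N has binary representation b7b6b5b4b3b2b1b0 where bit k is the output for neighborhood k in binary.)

72

position 1: 111 → 0  (bit 7 = 0)
position 2: 110 → 1  (bit 6 = 1)
position 3: 101 → 0  (bit 5 = 0)
position 8: 100 → 0  (bit 4 = 0)
position 0: 011 → 1  (bit 3 = 1)
position 4: 010 → 0  (bit 2 = 0)
position 13: 001 → 0  (bit 1 = 0)
position 9: 000 → 0  (bit 0 = 0)
bits b7..b0 = 01001000 = 72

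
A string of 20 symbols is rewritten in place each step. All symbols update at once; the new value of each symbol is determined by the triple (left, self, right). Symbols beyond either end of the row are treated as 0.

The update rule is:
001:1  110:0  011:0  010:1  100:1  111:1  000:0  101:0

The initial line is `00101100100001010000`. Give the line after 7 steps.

01100011110011011000
10010101101100000100
11110100000010001110
01100110000111010101
10011001001010010101
11100111111011110101
01011011110001100101

01011011110001100101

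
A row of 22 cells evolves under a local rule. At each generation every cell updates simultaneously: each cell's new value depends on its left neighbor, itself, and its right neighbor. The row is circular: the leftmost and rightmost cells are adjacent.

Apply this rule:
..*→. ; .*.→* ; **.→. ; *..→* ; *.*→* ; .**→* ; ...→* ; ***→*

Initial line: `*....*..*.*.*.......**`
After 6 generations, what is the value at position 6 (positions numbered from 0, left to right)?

generation 1: .***.**.***********.**
generation 2: ***.**.***********.**.
generation 3: **.**.***********.**.*
generation 4: *.**.***********.**.**
generation 5: .**.***********.**.***
generation 6: **.***********.**.***.
position 6 holds *

*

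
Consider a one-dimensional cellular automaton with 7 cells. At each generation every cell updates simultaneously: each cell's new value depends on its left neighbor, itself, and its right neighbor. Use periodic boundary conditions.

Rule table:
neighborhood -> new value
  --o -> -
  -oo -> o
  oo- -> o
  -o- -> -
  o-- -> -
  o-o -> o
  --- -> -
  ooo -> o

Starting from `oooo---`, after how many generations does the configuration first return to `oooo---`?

1

oooo---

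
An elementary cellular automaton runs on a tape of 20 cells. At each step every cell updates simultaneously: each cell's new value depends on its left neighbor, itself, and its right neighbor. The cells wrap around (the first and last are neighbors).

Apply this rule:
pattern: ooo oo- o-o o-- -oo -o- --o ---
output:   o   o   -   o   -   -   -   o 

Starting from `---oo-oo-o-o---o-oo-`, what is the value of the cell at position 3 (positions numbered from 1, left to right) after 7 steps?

-

step 1: oo--o--o----oo----oo
step 2: ooo--o--ooo--oooo--o
step 3: oooo--o--ooo--oooo--
step 4: -oooo--o--ooo--oooo-
step 5: --oooo--o--ooo--oooo
step 6: o--oooo--o--ooo--ooo
step 7: oo--oooo--o--ooo--oo
position 3 holds -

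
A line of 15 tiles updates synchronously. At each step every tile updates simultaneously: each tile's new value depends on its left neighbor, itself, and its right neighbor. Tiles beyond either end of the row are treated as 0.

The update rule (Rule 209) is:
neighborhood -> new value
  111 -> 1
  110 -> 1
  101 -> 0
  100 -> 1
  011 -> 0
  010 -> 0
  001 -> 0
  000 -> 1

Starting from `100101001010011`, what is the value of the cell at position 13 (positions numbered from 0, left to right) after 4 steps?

010000100001001
001110011100100
100111001110011
010011100111001
position 13 holds 0

0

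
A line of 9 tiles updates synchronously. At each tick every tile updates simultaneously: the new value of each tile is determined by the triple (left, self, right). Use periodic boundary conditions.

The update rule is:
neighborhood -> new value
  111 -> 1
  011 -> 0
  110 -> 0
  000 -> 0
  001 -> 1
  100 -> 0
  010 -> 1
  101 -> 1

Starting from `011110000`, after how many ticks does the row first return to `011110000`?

36

101100000
110000001
100000010
100000111
000001011
000011100
000101000
001111000
010110000
111000000
010000001
110000011
100000101
000001110
000010100
000111100
001011000
011100000
101000000
111000001
110000010
000000111
000001010
000011110
000101100
001110000
010100000
111100000
011000001
100000011
000000101
000001111
000010110
000111000
001010000
011110000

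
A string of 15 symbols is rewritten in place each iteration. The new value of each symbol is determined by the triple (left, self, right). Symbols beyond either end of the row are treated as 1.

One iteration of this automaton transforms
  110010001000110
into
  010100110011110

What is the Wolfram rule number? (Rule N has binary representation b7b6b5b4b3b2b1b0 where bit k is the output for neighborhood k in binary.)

75

position 0: 111 → 0  (bit 7 = 0)
position 1: 110 → 1  (bit 6 = 1)
position 14: 101 → 0  (bit 5 = 0)
position 2: 100 → 0  (bit 4 = 0)
position 12: 011 → 1  (bit 3 = 1)
position 4: 010 → 0  (bit 2 = 0)
position 3: 001 → 1  (bit 1 = 1)
position 6: 000 → 1  (bit 0 = 1)
bits b7..b0 = 01001011 = 75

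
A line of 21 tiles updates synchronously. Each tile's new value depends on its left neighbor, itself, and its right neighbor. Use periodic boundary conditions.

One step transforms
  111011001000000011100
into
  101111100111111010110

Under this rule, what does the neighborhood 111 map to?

0

At position 1 the neighborhood is 111; the next row has 0 there.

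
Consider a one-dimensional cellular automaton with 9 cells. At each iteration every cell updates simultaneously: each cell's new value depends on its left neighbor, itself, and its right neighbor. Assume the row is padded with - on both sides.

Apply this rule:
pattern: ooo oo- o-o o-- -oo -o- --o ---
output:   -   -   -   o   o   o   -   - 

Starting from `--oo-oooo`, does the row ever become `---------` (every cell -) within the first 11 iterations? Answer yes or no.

no

--o--o---
--oo-oo--
--o--o-o-
--oo-o-oo
--o--o-o-  (repeats iteration 3; period 2)
iteration 11: --o--o-o-
iteration 11 is --o--o-o-, still not uniform -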